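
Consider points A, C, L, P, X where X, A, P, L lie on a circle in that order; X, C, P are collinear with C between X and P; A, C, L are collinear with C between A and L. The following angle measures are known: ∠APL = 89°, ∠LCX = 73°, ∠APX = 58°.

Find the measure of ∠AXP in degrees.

1. ∠AXL = 91°  [cyclic XAPL, opposite ∠X+∠P]
2. ∠ACP = 73°  [vertical angles at C]
3. ∠ALX = 58°  [same arc XA]
4. ∠LAX = 31°  [△XAL]
5. ∠ACX = 107°  [linear pair at C on XP]
6. ∠AXP = 42°  [△XCA]

∠AXP = 42°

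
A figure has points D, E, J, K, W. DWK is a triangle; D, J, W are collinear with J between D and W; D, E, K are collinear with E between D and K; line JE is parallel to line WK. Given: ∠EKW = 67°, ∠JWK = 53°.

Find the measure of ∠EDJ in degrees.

1. ∠DKW = 67°  [E on ray KD]
2. ∠DWK = 53°  [J on ray WD]
3. ∠KDW = 60°  [△DWK]
4. ∠EDJ = 60°  [J on DW, E on DK]

∠EDJ = 60°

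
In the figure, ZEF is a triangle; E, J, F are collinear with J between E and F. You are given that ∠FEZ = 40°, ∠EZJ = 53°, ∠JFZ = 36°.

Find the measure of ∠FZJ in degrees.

1. ∠JEZ = 40°  [J on ray EF]
2. ∠EJZ = 87°  [△ZEJ]
3. ∠FJZ = 93°  [linear pair at J on EF]
4. ∠FZJ = 51°  [△ZJF]

∠FZJ = 51°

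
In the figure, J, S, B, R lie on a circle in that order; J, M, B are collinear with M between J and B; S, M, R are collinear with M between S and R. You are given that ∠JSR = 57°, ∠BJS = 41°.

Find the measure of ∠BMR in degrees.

∠BMR = 82°

1. ∠JBR = 57°  [same arc JR]
2. ∠BRS = 41°  [same arc SB]
3. ∠BMR = 82°  [△BMR]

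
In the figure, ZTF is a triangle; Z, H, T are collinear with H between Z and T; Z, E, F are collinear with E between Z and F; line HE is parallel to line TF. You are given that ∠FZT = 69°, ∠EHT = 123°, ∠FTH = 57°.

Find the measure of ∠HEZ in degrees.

∠HEZ = 54°

1. ∠EZH = 69°  [H on ZT, E on ZF]
2. ∠EHZ = 57°  [linear pair at H on ZT]
3. ∠HEZ = 54°  [△ZHE]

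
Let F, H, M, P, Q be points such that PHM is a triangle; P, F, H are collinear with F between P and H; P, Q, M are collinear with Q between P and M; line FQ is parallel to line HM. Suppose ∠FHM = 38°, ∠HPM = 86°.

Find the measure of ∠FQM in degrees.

∠FQM = 124°

1. ∠MHP = 38°  [F on ray HP]
2. ∠HMP = 56°  [△PHM]
3. ∠FQP = 56°  [FQ∥HM, corresponding at Q]
4. ∠FQM = 124°  [linear pair at Q on PM]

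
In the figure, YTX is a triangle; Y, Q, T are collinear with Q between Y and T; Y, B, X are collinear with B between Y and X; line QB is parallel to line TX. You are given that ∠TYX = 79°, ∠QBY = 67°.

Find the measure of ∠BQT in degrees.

∠BQT = 146°

1. ∠BYQ = 79°  [Q on YT, B on YX]
2. ∠BQY = 34°  [△YQB]
3. ∠BQT = 146°  [linear pair at Q on YT]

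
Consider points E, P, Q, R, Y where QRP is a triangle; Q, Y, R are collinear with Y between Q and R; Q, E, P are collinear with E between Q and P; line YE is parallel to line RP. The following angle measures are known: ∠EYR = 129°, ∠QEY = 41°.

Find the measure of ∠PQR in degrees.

∠PQR = 88°

1. ∠EYQ = 51°  [linear pair at Y on QR]
2. ∠EQY = 88°  [△QYE]
3. ∠PQR = 88°  [Y on QR, E on QP]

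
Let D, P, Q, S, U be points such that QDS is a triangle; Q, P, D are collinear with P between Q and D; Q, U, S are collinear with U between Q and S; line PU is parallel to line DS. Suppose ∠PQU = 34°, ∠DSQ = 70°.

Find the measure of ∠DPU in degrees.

∠DPU = 104°

1. ∠DQS = 34°  [P on QD, U on QS]
2. ∠QDS = 76°  [△QDS]
3. ∠QPU = 76°  [PU∥DS, corresponding at P]
4. ∠DPU = 104°  [linear pair at P on QD]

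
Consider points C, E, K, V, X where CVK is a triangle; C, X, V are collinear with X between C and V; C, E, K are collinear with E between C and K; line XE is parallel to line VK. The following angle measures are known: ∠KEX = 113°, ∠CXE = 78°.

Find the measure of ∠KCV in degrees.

1. ∠CEX = 67°  [linear pair at E on CK]
2. ∠ECX = 35°  [△CXE]
3. ∠KCV = 35°  [X on CV, E on CK]

∠KCV = 35°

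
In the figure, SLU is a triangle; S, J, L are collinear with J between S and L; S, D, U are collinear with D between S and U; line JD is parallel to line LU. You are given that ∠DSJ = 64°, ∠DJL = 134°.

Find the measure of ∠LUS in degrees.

1. ∠DJS = 46°  [linear pair at J on SL]
2. ∠JDS = 70°  [△SJD]
3. ∠LUS = 70°  [JD∥LU, corresponding at D]

∠LUS = 70°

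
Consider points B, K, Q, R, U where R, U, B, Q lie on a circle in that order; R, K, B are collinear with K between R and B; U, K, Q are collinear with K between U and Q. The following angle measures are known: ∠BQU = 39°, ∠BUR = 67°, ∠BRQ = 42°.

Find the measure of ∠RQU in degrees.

∠RQU = 74°

1. ∠BRU = 39°  [same arc UB]
2. ∠RBU = 74°  [△RUB]
3. ∠RQU = 74°  [same arc RU]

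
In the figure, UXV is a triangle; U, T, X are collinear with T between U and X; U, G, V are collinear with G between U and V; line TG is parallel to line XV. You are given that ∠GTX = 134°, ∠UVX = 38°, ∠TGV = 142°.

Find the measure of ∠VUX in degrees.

1. ∠GTU = 46°  [linear pair at T on UX]
2. ∠TGU = 38°  [TG∥XV, corresponding at G]
3. ∠GUT = 96°  [△UTG]
4. ∠VUX = 96°  [T on UX, G on UV]

∠VUX = 96°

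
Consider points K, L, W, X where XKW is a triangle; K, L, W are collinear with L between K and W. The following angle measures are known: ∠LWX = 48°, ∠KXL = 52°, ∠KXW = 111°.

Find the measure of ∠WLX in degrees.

∠WLX = 73°

1. ∠KWX = 48°  [L on ray WK]
2. ∠WKX = 21°  [△XKW]
3. ∠LKX = 21°  [L on ray KW]
4. ∠KLX = 107°  [△XKL]
5. ∠WLX = 73°  [linear pair at L on KW]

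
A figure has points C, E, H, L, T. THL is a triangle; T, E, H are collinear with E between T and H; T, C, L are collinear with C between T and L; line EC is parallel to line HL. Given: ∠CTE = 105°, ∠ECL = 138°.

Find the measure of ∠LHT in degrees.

1. ∠ECT = 42°  [linear pair at C on TL]
2. ∠CET = 33°  [△TEC]
3. ∠LHT = 33°  [EC∥HL, corresponding at E]

∠LHT = 33°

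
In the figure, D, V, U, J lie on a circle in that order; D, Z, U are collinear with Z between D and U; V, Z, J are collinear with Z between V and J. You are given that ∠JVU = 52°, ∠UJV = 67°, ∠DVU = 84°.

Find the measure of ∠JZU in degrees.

1. ∠JDU = 52°  [same arc UJ]
2. ∠DJU = 96°  [cyclic DVUJ, opposite ∠V+∠J]
3. ∠DUJ = 32°  [△DUJ]
4. ∠JZU = 81°  [△UZJ]

∠JZU = 81°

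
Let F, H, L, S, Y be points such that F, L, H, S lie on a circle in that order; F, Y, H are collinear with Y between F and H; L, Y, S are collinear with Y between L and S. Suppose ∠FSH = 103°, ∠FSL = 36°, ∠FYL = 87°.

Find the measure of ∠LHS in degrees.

1. ∠FLH = 77°  [cyclic FLHS, opposite ∠L+∠S]
2. ∠FHL = 36°  [same arc FL]
3. ∠HYL = 93°  [linear pair at Y on FH]
4. ∠HFL = 67°  [△FLH]
5. ∠HLS = 51°  [△LYH]
6. ∠HSL = 67°  [same arc LH]
7. ∠LHS = 62°  [△LHS]

∠LHS = 62°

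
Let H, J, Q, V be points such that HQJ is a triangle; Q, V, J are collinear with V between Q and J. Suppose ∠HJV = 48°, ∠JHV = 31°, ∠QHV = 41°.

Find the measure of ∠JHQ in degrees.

1. ∠HVJ = 101°  [△HVJ]
2. ∠HJQ = 48°  [V on ray JQ]
3. ∠HVQ = 79°  [linear pair at V on QJ]
4. ∠HQV = 60°  [△HQV]
5. ∠HQJ = 60°  [V on ray QJ]
6. ∠JHQ = 72°  [△HQJ]

∠JHQ = 72°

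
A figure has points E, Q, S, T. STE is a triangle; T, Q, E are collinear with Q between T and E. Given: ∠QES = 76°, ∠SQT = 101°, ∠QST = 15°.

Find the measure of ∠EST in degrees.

∠EST = 40°

1. ∠SET = 76°  [Q on ray ET]
2. ∠QTS = 64°  [△STQ]
3. ∠ETS = 64°  [Q on ray TE]
4. ∠EST = 40°  [△STE]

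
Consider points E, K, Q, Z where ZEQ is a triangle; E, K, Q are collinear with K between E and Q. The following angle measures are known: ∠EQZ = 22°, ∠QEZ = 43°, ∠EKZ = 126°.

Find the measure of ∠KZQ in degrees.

1. ∠KQZ = 22°  [K on ray QE]
2. ∠QKZ = 54°  [linear pair at K on EQ]
3. ∠KZQ = 104°  [△ZKQ]

∠KZQ = 104°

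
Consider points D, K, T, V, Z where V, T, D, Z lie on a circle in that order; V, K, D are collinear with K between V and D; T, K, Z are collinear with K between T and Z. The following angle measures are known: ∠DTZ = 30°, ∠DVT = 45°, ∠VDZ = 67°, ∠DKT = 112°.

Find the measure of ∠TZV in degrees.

∠TZV = 38°

1. ∠DVZ = 30°  [same arc DZ]
2. ∠VKZ = 112°  [vertical angles at K]
3. ∠TZV = 38°  [△VKZ]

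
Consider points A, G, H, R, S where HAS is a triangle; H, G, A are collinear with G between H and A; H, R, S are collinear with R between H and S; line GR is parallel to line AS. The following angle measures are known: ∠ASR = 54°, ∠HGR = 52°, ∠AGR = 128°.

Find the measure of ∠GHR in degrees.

1. ∠ASH = 54°  [R on ray SH]
2. ∠HAS = 52°  [GR∥AS, corresponding at G]
3. ∠AHS = 74°  [△HAS]
4. ∠GHR = 74°  [G on HA, R on HS]

∠GHR = 74°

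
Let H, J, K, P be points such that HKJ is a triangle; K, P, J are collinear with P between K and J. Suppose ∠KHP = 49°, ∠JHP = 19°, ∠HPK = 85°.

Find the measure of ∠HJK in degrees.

∠HJK = 66°

1. ∠HPJ = 95°  [linear pair at P on KJ]
2. ∠HJP = 66°  [△HPJ]
3. ∠HJK = 66°  [P on ray JK]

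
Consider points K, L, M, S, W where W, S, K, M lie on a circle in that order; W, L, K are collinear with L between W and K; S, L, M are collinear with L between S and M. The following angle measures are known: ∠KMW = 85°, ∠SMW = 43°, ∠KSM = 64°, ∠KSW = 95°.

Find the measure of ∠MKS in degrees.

1. ∠SKW = 43°  [same arc WS]
2. ∠KWS = 42°  [△WSK]
3. ∠KMS = 42°  [same arc SK]
4. ∠MKS = 74°  [△SKM]

∠MKS = 74°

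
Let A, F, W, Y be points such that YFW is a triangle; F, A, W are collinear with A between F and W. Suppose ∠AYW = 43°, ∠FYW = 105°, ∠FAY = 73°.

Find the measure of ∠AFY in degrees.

∠AFY = 45°

1. ∠WAY = 107°  [linear pair at A on FW]
2. ∠AWY = 30°  [△YAW]
3. ∠FWY = 30°  [A on ray WF]
4. ∠WFY = 45°  [△YFW]
5. ∠AFY = 45°  [A on ray FW]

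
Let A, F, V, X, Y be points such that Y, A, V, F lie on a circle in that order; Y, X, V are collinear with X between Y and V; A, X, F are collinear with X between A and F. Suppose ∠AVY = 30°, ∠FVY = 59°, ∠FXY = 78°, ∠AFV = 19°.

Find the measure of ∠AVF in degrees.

∠AVF = 89°

1. ∠AFY = 30°  [same arc YA]
2. ∠FAY = 59°  [same arc YF]
3. ∠AYF = 91°  [△YAF]
4. ∠AVF = 89°  [cyclic YAVF, opposite ∠Y+∠V]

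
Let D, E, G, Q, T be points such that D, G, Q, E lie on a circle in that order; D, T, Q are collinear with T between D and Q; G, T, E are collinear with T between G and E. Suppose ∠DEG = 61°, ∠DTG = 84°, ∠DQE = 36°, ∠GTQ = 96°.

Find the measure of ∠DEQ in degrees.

∠DEQ = 121°

1. ∠DTE = 96°  [vertical angles at T]
2. ∠EDQ = 23°  [△DTE]
3. ∠DEQ = 121°  [△DQE]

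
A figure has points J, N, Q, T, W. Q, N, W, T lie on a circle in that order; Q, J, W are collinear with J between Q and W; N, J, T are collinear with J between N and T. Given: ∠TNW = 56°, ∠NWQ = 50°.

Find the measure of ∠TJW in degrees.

∠TJW = 106°

1. ∠TQW = 56°  [same arc WT]
2. ∠NTQ = 50°  [same arc QN]
3. ∠QJT = 74°  [△QJT]
4. ∠TJW = 106°  [linear pair at J on QW]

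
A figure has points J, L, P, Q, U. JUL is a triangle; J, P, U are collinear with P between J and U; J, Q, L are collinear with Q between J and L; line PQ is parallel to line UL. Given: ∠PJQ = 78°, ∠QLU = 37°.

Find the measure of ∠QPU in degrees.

1. ∠LJU = 78°  [P on JU, Q on JL]
2. ∠JLU = 37°  [Q on ray LJ]
3. ∠JUL = 65°  [△JUL]
4. ∠JPQ = 65°  [PQ∥UL, corresponding at P]
5. ∠QPU = 115°  [linear pair at P on JU]

∠QPU = 115°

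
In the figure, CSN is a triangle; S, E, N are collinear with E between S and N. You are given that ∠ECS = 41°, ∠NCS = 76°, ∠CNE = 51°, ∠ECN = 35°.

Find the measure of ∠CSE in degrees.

∠CSE = 53°

1. ∠CEN = 94°  [△CEN]
2. ∠CES = 86°  [linear pair at E on SN]
3. ∠CSE = 53°  [△CSE]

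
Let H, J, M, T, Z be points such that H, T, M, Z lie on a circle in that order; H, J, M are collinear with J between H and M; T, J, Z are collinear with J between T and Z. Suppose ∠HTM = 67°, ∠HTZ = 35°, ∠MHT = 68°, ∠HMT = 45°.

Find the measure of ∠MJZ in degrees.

∠MJZ = 77°

1. ∠HMZ = 35°  [same arc HZ]
2. ∠MZT = 68°  [same arc TM]
3. ∠MJZ = 77°  [△MJZ]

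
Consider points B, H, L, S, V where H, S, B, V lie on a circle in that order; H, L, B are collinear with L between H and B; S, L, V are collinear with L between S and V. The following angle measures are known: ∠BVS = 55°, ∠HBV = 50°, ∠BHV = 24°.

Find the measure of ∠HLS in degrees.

∠HLS = 75°

1. ∠BHS = 55°  [same arc SB]
2. ∠HSV = 50°  [same arc HV]
3. ∠HLS = 75°  [△HLS]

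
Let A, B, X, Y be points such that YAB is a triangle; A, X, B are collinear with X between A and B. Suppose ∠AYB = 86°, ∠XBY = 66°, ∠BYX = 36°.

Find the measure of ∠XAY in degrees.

∠XAY = 28°

1. ∠ABY = 66°  [X on ray BA]
2. ∠BAY = 28°  [△YAB]
3. ∠XAY = 28°  [X on ray AB]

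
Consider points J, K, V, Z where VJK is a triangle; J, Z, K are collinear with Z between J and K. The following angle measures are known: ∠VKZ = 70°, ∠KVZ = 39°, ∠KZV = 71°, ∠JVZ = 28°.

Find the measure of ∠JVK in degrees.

∠JVK = 67°

1. ∠JKV = 70°  [Z on ray KJ]
2. ∠JZV = 109°  [linear pair at Z on JK]
3. ∠VJZ = 43°  [△VJZ]
4. ∠KJV = 43°  [Z on ray JK]
5. ∠JVK = 67°  [△VJK]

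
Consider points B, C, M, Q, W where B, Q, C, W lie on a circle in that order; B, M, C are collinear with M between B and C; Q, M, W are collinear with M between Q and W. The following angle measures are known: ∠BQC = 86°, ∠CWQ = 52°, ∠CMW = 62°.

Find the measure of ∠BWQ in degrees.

1. ∠BWC = 94°  [cyclic BQCW, opposite ∠Q+∠W]
2. ∠BCW = 66°  [△CMW]
3. ∠BMW = 118°  [linear pair at M on BC]
4. ∠CBW = 20°  [△BCW]
5. ∠BWQ = 42°  [△BMW]

∠BWQ = 42°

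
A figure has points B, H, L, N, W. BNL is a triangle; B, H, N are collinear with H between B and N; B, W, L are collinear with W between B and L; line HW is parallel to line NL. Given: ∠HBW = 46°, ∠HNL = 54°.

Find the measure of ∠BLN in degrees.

1. ∠LBN = 46°  [H on BN, W on BL]
2. ∠BNL = 54°  [H on ray NB]
3. ∠BLN = 80°  [△BNL]

∠BLN = 80°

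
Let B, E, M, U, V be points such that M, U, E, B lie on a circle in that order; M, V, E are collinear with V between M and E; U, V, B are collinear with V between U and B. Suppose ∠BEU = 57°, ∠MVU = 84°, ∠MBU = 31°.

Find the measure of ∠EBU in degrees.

∠EBU = 70°

1. ∠EVU = 96°  [linear pair at V on ME]
2. ∠MEU = 31°  [same arc MU]
3. ∠BUE = 53°  [△UVE]
4. ∠EBU = 70°  [△UEB]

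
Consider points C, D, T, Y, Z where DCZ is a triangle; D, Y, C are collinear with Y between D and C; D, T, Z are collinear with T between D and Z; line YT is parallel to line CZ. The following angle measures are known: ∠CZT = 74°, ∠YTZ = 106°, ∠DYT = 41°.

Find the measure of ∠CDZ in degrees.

∠CDZ = 65°

1. ∠CZD = 74°  [T on ray ZD]
2. ∠DCZ = 41°  [YT∥CZ, corresponding at Y]
3. ∠CDZ = 65°  [△DCZ]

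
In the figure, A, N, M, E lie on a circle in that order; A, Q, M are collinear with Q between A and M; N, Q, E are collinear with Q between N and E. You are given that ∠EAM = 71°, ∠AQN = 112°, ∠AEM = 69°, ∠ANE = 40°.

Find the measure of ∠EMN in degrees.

∠EMN = 81°

1. ∠ENM = 71°  [same arc ME]
2. ∠AME = 40°  [△AME]
3. ∠EQM = 112°  [vertical angles at Q]
4. ∠MEN = 28°  [△MQE]
5. ∠EMN = 81°  [△NME]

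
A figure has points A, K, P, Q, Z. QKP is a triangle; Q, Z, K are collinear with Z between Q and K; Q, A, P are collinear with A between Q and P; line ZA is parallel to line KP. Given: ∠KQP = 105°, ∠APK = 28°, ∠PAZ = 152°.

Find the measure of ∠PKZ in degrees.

1. ∠KPQ = 28°  [A on ray PQ]
2. ∠PKQ = 47°  [△QKP]
3. ∠PKZ = 47°  [Z on ray KQ]

∠PKZ = 47°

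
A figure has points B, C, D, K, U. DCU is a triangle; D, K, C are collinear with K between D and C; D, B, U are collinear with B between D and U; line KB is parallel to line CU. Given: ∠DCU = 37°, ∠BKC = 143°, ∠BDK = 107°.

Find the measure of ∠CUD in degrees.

1. ∠BKD = 37°  [KB∥CU, corresponding at K]
2. ∠DBK = 36°  [△DKB]
3. ∠CUD = 36°  [KB∥CU, corresponding at B]

∠CUD = 36°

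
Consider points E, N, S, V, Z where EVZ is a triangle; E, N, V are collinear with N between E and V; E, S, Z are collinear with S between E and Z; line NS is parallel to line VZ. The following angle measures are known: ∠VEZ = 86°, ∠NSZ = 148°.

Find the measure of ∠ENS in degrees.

1. ∠NES = 86°  [N on EV, S on EZ]
2. ∠ESN = 32°  [linear pair at S on EZ]
3. ∠ENS = 62°  [△ENS]

∠ENS = 62°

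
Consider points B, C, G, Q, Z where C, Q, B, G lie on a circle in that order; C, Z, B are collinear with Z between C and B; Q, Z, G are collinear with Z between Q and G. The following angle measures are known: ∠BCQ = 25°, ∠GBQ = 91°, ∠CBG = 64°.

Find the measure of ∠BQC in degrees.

1. ∠GCQ = 89°  [cyclic CQBG, opposite ∠C+∠B]
2. ∠CQG = 64°  [same arc CG]
3. ∠CGQ = 27°  [△CQG]
4. ∠CBQ = 27°  [same arc CQ]
5. ∠BQC = 128°  [△CQB]

∠BQC = 128°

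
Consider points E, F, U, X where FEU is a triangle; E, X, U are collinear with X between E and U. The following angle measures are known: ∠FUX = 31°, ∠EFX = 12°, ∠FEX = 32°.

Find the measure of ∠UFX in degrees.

∠UFX = 105°

1. ∠EXF = 136°  [△FEX]
2. ∠FXU = 44°  [linear pair at X on EU]
3. ∠UFX = 105°  [△FXU]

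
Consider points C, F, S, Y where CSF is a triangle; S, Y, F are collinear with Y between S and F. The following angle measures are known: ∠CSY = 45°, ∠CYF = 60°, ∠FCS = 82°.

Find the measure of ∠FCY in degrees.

∠FCY = 67°

1. ∠CSF = 45°  [Y on ray SF]
2. ∠CFS = 53°  [△CSF]
3. ∠CFY = 53°  [Y on ray FS]
4. ∠FCY = 67°  [△CYF]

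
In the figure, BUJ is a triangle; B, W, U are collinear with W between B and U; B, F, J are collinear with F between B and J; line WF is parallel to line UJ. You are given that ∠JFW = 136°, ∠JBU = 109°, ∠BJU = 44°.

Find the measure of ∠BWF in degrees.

∠BWF = 27°

1. ∠BFW = 44°  [linear pair at F on BJ]
2. ∠FBW = 109°  [W on BU, F on BJ]
3. ∠BWF = 27°  [△BWF]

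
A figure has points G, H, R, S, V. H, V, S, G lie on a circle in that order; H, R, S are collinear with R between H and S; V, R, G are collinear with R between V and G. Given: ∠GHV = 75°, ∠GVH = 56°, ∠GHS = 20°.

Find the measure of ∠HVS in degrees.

∠HVS = 76°

1. ∠GSH = 56°  [same arc HG]
2. ∠HGS = 104°  [△HSG]
3. ∠HVS = 76°  [cyclic HVSG, opposite ∠V+∠G]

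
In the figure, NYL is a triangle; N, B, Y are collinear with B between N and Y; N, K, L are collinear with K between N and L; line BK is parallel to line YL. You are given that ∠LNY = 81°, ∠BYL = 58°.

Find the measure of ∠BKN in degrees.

1. ∠LYN = 58°  [B on ray YN]
2. ∠NLY = 41°  [△NYL]
3. ∠BKN = 41°  [BK∥YL, corresponding at K]

∠BKN = 41°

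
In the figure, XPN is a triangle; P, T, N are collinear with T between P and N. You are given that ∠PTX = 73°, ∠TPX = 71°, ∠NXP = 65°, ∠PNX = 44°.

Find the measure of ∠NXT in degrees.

∠NXT = 29°

1. ∠NTX = 107°  [linear pair at T on PN]
2. ∠TNX = 44°  [T on ray NP]
3. ∠NXT = 29°  [△XTN]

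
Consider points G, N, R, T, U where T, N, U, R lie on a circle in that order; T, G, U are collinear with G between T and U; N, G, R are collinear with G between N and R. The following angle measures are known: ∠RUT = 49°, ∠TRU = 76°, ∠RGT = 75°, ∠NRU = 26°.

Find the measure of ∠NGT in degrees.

∠NGT = 105°

1. ∠RNT = 49°  [same arc TR]
2. ∠NTU = 26°  [same arc NU]
3. ∠NGT = 105°  [△TGN]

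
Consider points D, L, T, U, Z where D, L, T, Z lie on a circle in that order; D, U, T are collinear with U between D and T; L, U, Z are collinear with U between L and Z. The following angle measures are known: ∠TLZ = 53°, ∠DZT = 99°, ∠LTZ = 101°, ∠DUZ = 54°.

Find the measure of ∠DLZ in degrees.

∠DLZ = 28°

1. ∠TDZ = 53°  [same arc TZ]
2. ∠DTZ = 28°  [△DTZ]
3. ∠DLZ = 28°  [same arc DZ]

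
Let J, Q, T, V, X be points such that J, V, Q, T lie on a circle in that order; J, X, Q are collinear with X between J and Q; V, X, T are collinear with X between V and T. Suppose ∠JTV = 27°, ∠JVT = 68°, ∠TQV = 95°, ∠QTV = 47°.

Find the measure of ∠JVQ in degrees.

1. ∠JQV = 27°  [same arc JV]
2. ∠QJV = 47°  [same arc VQ]
3. ∠JVQ = 106°  [△JVQ]

∠JVQ = 106°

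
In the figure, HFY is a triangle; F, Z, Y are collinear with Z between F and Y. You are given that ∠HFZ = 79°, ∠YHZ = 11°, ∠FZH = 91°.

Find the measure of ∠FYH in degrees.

∠FYH = 80°

1. ∠HZY = 89°  [linear pair at Z on FY]
2. ∠HYZ = 80°  [△HZY]
3. ∠FYH = 80°  [Z on ray YF]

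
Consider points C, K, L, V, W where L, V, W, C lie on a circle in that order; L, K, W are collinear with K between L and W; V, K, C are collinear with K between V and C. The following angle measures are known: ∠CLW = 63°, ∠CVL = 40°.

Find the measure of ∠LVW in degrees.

∠LVW = 103°

1. ∠CWL = 40°  [same arc LC]
2. ∠LCW = 77°  [△LWC]
3. ∠LVW = 103°  [cyclic LVWC, opposite ∠V+∠C]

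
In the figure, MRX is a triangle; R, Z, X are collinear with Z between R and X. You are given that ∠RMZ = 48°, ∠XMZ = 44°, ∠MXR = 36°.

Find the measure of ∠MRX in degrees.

1. ∠MXZ = 36°  [Z on ray XR]
2. ∠MZX = 100°  [△MZX]
3. ∠MZR = 80°  [linear pair at Z on RX]
4. ∠MRZ = 52°  [△MRZ]
5. ∠MRX = 52°  [Z on ray RX]

∠MRX = 52°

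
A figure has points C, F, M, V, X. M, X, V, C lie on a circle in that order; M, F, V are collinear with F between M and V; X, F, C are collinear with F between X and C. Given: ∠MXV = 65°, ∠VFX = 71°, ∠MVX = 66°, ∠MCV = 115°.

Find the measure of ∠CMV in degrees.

∠CMV = 43°

1. ∠CFM = 71°  [vertical angles at F]
2. ∠MCX = 66°  [same arc MX]
3. ∠CMV = 43°  [△MFC]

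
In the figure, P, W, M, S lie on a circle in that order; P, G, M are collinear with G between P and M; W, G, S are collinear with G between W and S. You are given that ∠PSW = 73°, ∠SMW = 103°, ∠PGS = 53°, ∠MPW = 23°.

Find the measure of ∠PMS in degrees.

∠PMS = 30°

1. ∠MGS = 127°  [linear pair at G on PM]
2. ∠MSW = 23°  [same arc WM]
3. ∠PMS = 30°  [△MGS]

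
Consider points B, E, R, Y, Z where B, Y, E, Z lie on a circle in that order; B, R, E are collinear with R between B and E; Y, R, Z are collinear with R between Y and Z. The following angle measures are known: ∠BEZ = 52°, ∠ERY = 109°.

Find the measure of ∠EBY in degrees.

1. ∠BYZ = 52°  [same arc BZ]
2. ∠BRY = 71°  [linear pair at R on BE]
3. ∠EBY = 57°  [△BRY]

∠EBY = 57°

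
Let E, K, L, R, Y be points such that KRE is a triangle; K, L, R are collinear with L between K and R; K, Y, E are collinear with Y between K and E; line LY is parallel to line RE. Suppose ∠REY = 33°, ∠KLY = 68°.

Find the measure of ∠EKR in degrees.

1. ∠KER = 33°  [Y on ray EK]
2. ∠ERK = 68°  [LY∥RE, corresponding at L]
3. ∠EKR = 79°  [△KRE]

∠EKR = 79°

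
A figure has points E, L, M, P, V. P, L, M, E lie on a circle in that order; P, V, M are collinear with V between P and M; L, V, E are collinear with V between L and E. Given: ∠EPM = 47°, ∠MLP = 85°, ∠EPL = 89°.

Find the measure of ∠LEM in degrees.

1. ∠ELM = 47°  [same arc ME]
2. ∠EML = 91°  [cyclic PLME, opposite ∠P+∠M]
3. ∠LEM = 42°  [△LME]

∠LEM = 42°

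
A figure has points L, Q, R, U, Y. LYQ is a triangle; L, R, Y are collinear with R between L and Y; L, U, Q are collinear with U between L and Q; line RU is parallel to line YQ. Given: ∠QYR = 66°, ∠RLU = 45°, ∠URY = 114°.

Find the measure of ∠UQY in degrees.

∠UQY = 69°

1. ∠LYQ = 66°  [R on ray YL]
2. ∠QLY = 45°  [R on LY, U on LQ]
3. ∠LQY = 69°  [△LYQ]
4. ∠UQY = 69°  [U on ray QL]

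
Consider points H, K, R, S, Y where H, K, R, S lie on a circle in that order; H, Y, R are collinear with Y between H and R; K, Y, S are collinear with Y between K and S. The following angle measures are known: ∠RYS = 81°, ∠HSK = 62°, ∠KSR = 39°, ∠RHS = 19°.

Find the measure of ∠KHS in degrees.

1. ∠HYK = 81°  [vertical angles at Y]
2. ∠KHR = 39°  [same arc KR]
3. ∠HKS = 60°  [△HYK]
4. ∠KHS = 58°  [△HKS]

∠KHS = 58°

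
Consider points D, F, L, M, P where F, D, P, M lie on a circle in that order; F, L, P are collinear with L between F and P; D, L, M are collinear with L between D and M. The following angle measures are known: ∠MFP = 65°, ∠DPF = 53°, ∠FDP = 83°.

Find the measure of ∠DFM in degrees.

∠DFM = 109°

1. ∠MDP = 65°  [same arc PM]
2. ∠DFP = 44°  [△FDP]
3. ∠DMP = 44°  [same arc DP]
4. ∠DPM = 71°  [△DPM]
5. ∠DFM = 109°  [cyclic FDPM, opposite ∠F+∠P]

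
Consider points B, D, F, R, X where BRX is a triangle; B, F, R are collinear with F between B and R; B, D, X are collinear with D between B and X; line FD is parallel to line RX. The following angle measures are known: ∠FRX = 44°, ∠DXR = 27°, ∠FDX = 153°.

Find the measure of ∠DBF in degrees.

1. ∠BRX = 44°  [F on ray RB]
2. ∠BDF = 27°  [linear pair at D on BX]
3. ∠BFD = 44°  [FD∥RX, corresponding at F]
4. ∠DBF = 109°  [△BFD]

∠DBF = 109°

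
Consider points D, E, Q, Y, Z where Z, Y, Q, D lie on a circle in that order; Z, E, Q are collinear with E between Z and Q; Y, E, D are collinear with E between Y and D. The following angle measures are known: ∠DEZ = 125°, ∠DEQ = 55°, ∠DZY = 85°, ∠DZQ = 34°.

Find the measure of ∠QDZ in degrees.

∠QDZ = 72°

1. ∠YDZ = 21°  [△ZED]
2. ∠DYZ = 74°  [△ZYD]
3. ∠DQZ = 74°  [same arc ZD]
4. ∠QDZ = 72°  [△ZQD]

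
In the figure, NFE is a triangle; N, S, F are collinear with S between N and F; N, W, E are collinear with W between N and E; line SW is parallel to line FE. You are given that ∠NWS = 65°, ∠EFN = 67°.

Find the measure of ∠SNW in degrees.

1. ∠FEN = 65°  [SW∥FE, corresponding at W]
2. ∠ENF = 48°  [△NFE]
3. ∠SNW = 48°  [S on NF, W on NE]

∠SNW = 48°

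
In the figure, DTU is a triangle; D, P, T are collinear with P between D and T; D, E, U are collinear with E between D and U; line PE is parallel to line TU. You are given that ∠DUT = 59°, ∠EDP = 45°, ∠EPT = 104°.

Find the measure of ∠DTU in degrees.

∠DTU = 76°

1. ∠DEP = 59°  [PE∥TU, corresponding at E]
2. ∠DPE = 76°  [△DPE]
3. ∠DTU = 76°  [PE∥TU, corresponding at P]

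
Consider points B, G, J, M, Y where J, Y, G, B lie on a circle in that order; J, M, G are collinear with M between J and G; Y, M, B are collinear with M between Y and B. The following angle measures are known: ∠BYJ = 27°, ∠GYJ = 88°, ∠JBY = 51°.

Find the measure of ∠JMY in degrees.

∠JMY = 112°

1. ∠JGY = 51°  [same arc JY]
2. ∠GJY = 41°  [△JYG]
3. ∠JMY = 112°  [△JMY]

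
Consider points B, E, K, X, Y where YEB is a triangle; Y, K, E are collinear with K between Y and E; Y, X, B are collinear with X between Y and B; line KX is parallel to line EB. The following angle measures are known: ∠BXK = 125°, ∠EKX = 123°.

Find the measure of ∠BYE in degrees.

1. ∠KXY = 55°  [linear pair at X on YB]
2. ∠XKY = 57°  [linear pair at K on YE]
3. ∠KYX = 68°  [△YKX]
4. ∠BYE = 68°  [K on YE, X on YB]

∠BYE = 68°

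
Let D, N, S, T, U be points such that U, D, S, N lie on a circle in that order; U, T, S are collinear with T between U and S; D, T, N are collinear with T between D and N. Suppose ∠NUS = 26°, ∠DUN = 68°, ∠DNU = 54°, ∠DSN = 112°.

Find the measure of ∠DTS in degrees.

∠DTS = 100°

1. ∠NDS = 26°  [same arc SN]
2. ∠DSU = 54°  [same arc UD]
3. ∠DTS = 100°  [△DTS]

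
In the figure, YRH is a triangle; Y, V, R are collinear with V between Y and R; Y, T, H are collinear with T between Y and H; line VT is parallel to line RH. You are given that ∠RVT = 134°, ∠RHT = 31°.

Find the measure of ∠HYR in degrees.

∠HYR = 103°

1. ∠TVY = 46°  [linear pair at V on YR]
2. ∠RHY = 31°  [T on ray HY]
3. ∠HRY = 46°  [VT∥RH, corresponding at V]
4. ∠HYR = 103°  [△YRH]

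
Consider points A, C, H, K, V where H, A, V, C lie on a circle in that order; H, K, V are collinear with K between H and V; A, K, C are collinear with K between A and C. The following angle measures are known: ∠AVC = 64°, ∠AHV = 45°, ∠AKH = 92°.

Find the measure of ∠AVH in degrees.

∠AVH = 21°

1. ∠ACV = 45°  [same arc AV]
2. ∠AKV = 88°  [linear pair at K on HV]
3. ∠CAV = 71°  [△AVC]
4. ∠AVH = 21°  [△AKV]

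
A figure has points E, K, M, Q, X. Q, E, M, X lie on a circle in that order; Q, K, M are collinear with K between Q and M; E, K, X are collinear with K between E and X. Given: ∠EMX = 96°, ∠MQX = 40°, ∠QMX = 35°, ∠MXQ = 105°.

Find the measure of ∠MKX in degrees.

1. ∠MEX = 40°  [same arc MX]
2. ∠EXM = 44°  [△EMX]
3. ∠MKX = 101°  [△MKX]

∠MKX = 101°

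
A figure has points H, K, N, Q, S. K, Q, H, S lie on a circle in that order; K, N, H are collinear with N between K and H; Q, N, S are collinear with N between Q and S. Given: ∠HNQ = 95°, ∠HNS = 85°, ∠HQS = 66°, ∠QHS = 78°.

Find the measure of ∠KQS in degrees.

∠KQS = 59°

1. ∠KNS = 95°  [vertical angles at N]
2. ∠HKS = 66°  [same arc HS]
3. ∠QKS = 102°  [cyclic KQHS, opposite ∠K+∠H]
4. ∠KSQ = 19°  [△KNS]
5. ∠KQS = 59°  [△KQS]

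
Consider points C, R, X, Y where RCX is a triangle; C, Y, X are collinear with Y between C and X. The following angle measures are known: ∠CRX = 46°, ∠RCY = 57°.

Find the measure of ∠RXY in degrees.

∠RXY = 77°

1. ∠RCX = 57°  [Y on ray CX]
2. ∠CXR = 77°  [△RCX]
3. ∠RXY = 77°  [Y on ray XC]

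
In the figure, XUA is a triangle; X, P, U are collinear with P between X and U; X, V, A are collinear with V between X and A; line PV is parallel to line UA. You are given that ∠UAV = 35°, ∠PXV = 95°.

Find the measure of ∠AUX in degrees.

1. ∠UAX = 35°  [V on ray AX]
2. ∠AXU = 95°  [P on XU, V on XA]
3. ∠AUX = 50°  [△XUA]

∠AUX = 50°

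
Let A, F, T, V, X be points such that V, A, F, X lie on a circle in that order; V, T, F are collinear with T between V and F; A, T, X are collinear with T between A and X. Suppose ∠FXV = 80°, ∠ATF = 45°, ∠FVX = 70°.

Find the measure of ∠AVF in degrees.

∠AVF = 15°

1. ∠VFX = 30°  [△VFX]
2. ∠ATV = 135°  [linear pair at T on VF]
3. ∠VAX = 30°  [same arc VX]
4. ∠AVF = 15°  [△VTA]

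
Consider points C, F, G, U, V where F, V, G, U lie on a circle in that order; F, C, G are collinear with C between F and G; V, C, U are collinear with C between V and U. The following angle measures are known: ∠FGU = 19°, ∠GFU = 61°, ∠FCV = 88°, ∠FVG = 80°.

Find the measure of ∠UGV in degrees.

∠UGV = 46°

1. ∠GVU = 61°  [same arc GU]
2. ∠GCU = 88°  [vertical angles at C]
3. ∠GUV = 73°  [△GCU]
4. ∠UGV = 46°  [△VGU]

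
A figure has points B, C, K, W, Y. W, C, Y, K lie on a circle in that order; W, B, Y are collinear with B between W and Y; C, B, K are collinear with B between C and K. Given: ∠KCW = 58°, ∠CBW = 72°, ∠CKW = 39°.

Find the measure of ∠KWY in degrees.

∠KWY = 33°

1. ∠KBY = 72°  [vertical angles at B]
2. ∠KBW = 108°  [linear pair at B on WY]
3. ∠KWY = 33°  [△WBK]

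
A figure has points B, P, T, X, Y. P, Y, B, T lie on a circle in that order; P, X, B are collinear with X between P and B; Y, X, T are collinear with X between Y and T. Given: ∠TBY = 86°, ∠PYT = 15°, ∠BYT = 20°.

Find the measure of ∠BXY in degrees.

1. ∠TPY = 94°  [cyclic PYBT, opposite ∠P+∠B]
2. ∠PTY = 71°  [△PYT]
3. ∠PBY = 71°  [same arc PY]
4. ∠BXY = 89°  [△YXB]

∠BXY = 89°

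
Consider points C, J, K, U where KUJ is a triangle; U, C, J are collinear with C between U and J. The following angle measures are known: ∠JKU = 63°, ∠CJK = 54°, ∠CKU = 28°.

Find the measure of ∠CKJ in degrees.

∠CKJ = 35°

1. ∠KJU = 54°  [C on ray JU]
2. ∠JUK = 63°  [△KUJ]
3. ∠CUK = 63°  [C on ray UJ]
4. ∠KCU = 89°  [△KUC]
5. ∠JCK = 91°  [linear pair at C on UJ]
6. ∠CKJ = 35°  [△KCJ]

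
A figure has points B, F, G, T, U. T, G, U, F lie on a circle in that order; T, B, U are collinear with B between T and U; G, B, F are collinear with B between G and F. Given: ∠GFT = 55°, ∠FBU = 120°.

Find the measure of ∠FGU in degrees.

∠FGU = 65°

1. ∠GUT = 55°  [same arc TG]
2. ∠GBT = 120°  [vertical angles at B]
3. ∠GBU = 60°  [linear pair at B on TU]
4. ∠FGU = 65°  [△GBU]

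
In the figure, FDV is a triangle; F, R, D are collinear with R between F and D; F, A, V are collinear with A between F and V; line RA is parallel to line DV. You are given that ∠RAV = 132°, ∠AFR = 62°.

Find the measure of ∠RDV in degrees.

1. ∠FAR = 48°  [linear pair at A on FV]
2. ∠ARF = 70°  [△FRA]
3. ∠ARD = 110°  [linear pair at R on FD]
4. ∠RDV = 70°  [RA∥DV, co-interior at D–R]

∠RDV = 70°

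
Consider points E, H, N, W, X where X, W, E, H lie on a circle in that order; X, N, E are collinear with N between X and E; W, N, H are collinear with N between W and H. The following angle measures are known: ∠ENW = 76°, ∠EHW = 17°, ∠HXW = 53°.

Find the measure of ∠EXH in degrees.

1. ∠HEW = 127°  [cyclic XWEH, opposite ∠X+∠E]
2. ∠EWH = 36°  [△WEH]
3. ∠EXH = 36°  [same arc EH]

∠EXH = 36°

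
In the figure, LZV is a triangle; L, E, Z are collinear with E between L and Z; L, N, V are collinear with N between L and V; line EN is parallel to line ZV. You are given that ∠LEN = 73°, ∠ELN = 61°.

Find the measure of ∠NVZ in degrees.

∠NVZ = 46°

1. ∠ENL = 46°  [△LEN]
2. ∠ENV = 134°  [linear pair at N on LV]
3. ∠NVZ = 46°  [EN∥ZV, co-interior at V–N]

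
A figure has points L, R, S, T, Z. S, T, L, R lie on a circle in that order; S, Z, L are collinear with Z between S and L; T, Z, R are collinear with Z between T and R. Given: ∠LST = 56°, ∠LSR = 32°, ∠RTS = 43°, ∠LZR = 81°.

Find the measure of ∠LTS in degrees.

∠LTS = 75°

1. ∠SZT = 81°  [△SZT]
2. ∠LTR = 32°  [same arc LR]
3. ∠LZT = 99°  [linear pair at Z on SL]
4. ∠SLT = 49°  [△TZL]
5. ∠LTS = 75°  [△STL]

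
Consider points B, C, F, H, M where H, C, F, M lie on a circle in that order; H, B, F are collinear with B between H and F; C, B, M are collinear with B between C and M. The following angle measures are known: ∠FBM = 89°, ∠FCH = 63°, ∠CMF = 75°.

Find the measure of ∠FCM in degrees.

1. ∠CBH = 89°  [vertical angles at B]
2. ∠CHF = 75°  [same arc CF]
3. ∠CBF = 91°  [linear pair at B on HF]
4. ∠CFH = 42°  [△HCF]
5. ∠FCM = 47°  [△CBF]

∠FCM = 47°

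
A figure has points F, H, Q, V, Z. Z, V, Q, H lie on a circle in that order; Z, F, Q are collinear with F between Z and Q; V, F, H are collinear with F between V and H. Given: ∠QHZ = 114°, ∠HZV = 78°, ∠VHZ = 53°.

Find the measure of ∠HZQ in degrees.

∠HZQ = 17°

1. ∠HVZ = 49°  [△ZVH]
2. ∠HQZ = 49°  [same arc ZH]
3. ∠HZQ = 17°  [△ZQH]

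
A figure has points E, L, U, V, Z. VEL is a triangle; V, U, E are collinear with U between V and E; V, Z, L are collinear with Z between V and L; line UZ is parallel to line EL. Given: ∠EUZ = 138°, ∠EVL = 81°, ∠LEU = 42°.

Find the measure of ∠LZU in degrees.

1. ∠VUZ = 42°  [linear pair at U on VE]
2. ∠UVZ = 81°  [U on VE, Z on VL]
3. ∠UZV = 57°  [△VUZ]
4. ∠LZU = 123°  [linear pair at Z on VL]

∠LZU = 123°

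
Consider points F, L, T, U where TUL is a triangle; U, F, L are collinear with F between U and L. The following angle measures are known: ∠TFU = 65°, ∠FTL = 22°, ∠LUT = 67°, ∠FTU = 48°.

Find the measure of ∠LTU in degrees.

∠LTU = 70°

1. ∠LFT = 115°  [linear pair at F on UL]
2. ∠FLT = 43°  [△TFL]
3. ∠TLU = 43°  [F on ray LU]
4. ∠LTU = 70°  [△TUL]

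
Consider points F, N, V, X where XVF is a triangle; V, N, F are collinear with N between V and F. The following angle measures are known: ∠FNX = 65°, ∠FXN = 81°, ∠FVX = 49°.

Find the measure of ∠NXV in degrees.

∠NXV = 16°

1. ∠VNX = 115°  [linear pair at N on VF]
2. ∠NVX = 49°  [N on ray VF]
3. ∠NXV = 16°  [△XVN]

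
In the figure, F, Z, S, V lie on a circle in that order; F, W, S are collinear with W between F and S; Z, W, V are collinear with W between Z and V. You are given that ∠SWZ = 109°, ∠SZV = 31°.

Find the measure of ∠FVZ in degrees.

1. ∠FWV = 109°  [vertical angles at W]
2. ∠SFV = 31°  [same arc SV]
3. ∠FVZ = 40°  [△FWV]

∠FVZ = 40°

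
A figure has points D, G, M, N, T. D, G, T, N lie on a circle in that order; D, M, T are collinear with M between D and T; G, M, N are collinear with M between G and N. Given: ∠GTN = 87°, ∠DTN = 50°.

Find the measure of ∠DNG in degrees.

1. ∠GDN = 93°  [cyclic DGTN, opposite ∠D+∠T]
2. ∠DGN = 50°  [same arc DN]
3. ∠DNG = 37°  [△DGN]

∠DNG = 37°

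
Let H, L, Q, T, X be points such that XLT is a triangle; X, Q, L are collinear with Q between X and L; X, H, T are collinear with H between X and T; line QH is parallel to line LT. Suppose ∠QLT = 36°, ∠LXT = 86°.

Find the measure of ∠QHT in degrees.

1. ∠TLX = 36°  [Q on ray LX]
2. ∠LTX = 58°  [△XLT]
3. ∠QHX = 58°  [QH∥LT, corresponding at H]
4. ∠QHT = 122°  [linear pair at H on XT]

∠QHT = 122°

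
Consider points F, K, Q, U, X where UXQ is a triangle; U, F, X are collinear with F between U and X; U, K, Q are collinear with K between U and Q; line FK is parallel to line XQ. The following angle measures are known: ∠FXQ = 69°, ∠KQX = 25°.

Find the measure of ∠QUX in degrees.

∠QUX = 86°

1. ∠QXU = 69°  [F on ray XU]
2. ∠UQX = 25°  [K on ray QU]
3. ∠QUX = 86°  [△UXQ]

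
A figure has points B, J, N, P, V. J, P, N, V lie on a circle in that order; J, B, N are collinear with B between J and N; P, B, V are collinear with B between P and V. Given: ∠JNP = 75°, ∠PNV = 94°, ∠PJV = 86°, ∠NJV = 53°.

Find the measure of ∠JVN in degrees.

∠JVN = 108°

1. ∠JVP = 75°  [same arc JP]
2. ∠JPV = 19°  [△JPV]
3. ∠JNV = 19°  [same arc JV]
4. ∠JVN = 108°  [△JNV]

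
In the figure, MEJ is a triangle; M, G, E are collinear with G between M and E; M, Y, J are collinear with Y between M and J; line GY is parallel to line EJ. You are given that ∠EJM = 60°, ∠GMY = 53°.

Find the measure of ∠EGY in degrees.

1. ∠GYM = 60°  [GY∥EJ, corresponding at Y]
2. ∠MGY = 67°  [△MGY]
3. ∠EGY = 113°  [linear pair at G on ME]

∠EGY = 113°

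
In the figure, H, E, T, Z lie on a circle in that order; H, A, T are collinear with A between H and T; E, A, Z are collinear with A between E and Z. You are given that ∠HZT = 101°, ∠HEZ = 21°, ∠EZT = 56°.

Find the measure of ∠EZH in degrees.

∠EZH = 45°

1. ∠HET = 79°  [cyclic HETZ, opposite ∠E+∠Z]
2. ∠EHT = 56°  [same arc ET]
3. ∠ETH = 45°  [△HET]
4. ∠EZH = 45°  [same arc HE]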